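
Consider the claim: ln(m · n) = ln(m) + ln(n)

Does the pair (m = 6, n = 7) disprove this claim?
Substituting m = 6, n = 7:
LHS = ln(6 · 7) = ln(42) ≈ 3.738
RHS = ln(6) + ln(7) ≈ 3.738

The sides agree, so this pair does not disprove the claim.

Answer: No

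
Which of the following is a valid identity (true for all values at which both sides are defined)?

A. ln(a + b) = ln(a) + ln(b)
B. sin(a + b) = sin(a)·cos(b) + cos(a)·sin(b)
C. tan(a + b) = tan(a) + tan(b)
B

A: fails at (5, 8) — LHS = ln(13) ≈ 2.565, RHS = ln(5) + ln(8) ≈ 3.689.
B: holds — e.g. at (1, 3), both sides equal sin(4) ≈ -0.7568.
C: fails at (2, 2) — LHS = tan(4) ≈ 1.158, RHS = 2·tan(2) ≈ -4.37.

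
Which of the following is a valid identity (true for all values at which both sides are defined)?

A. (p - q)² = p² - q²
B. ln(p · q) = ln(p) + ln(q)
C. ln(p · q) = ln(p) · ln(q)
B

A: fails at (1, 2) — LHS = 1, RHS = -3.
B: holds — e.g. at (4, 4), both sides equal ln(16) ≈ 2.773.
C: fails at (3, 7) — LHS = ln(21) ≈ 3.045, RHS = ln(3)·ln(7) ≈ 2.138.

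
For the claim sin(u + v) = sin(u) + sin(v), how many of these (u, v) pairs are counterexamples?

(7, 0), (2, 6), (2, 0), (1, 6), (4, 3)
3

Testing each pair:
(7, 0): LHS = sin(7) ≈ 0.657, RHS = sin(7) ≈ 0.657 → satisfies claim
(2, 6): LHS = sin(8) ≈ 0.9894, RHS = sin(6) + sin(2) ≈ 0.6299 → counterexample
(2, 0): LHS = sin(2) ≈ 0.9093, RHS = sin(2) ≈ 0.9093 → satisfies claim
(1, 6): LHS = sin(7) ≈ 0.657, RHS = sin(6) + sin(1) ≈ 0.5621 → counterexample
(4, 3): LHS = sin(7) ≈ 0.657, RHS = sin(4) + sin(3) ≈ -0.6157 → counterexample

That makes 3 counterexamples.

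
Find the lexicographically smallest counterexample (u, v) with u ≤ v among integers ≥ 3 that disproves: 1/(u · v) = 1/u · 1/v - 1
(u, v) = (3, 3)

Substituting (3, 3) into the claim:
LHS = 1/(3 · 3) = 1/9
RHS = 1/3 · 1/3 - 1 = -8/9

Since LHS ≠ RHS, this pair disproves the claim, and no lexicographically smaller pair (u ≤ v, integers ≥ 3) does.

For instance (9, 9) is also a counterexample (LHS = 1/81, RHS = -80/81), but it's lexicographically larger.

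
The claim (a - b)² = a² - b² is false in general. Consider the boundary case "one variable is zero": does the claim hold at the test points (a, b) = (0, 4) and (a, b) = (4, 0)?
Only at (4, 0)

At (0, 4): LHS = 16 ≠ RHS = -16
At (4, 0): LHS = 16, RHS = 16 → equal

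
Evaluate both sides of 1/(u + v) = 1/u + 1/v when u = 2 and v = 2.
LHS = 1/(2 + 2) = 1/4
RHS = 1/2 + 1/2 = 1

LHS ≠ RHS, so the equation does not hold here.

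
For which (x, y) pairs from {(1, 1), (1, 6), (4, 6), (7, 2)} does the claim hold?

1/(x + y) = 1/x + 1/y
None

Testing each pair:
(1, 1): LHS = 1/2, RHS = 2 → fails
(1, 6): LHS = 1/7, RHS = 7/6 → fails
(4, 6): LHS = 1/10, RHS = 5/12 → fails
(7, 2): LHS = 1/9, RHS = 9/14 → fails

No pair satisfies the claim.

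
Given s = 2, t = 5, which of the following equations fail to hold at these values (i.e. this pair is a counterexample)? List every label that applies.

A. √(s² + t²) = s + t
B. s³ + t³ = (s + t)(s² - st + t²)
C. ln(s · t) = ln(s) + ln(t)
A

Evaluating each claim at the given values:
A. LHS = √(29) ≈ 5.385, RHS = 7 → fails here (LHS ≠ RHS)
B. LHS = 133, RHS = 133 → holds here (LHS = RHS)
C. LHS = ln(10) ≈ 2.303, RHS = ln(2) + ln(5) ≈ 2.303 → holds here (LHS = RHS)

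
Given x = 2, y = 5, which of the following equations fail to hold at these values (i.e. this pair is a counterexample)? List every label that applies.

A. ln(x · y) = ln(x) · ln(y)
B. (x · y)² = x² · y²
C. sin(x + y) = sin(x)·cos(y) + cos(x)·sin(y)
Evaluating each claim at the given values:
A. LHS = ln(10) ≈ 2.303, RHS = ln(2)·ln(5) ≈ 1.116 → fails here (LHS ≠ RHS)
B. LHS = 100, RHS = 100 → holds here (LHS = RHS)
C. LHS = sin(7) ≈ 0.657, RHS = sin(2)·cos(5) + sin(5)·cos(2) ≈ 0.657 → holds here (LHS = RHS)

Answer: A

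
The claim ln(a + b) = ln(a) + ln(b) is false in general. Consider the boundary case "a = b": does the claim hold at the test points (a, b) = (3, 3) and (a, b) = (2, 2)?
At (3, 3): LHS = ln(6) ≈ 1.792 ≠ RHS = 2·ln(3) ≈ 2.197
At (2, 2): LHS = ln(4) ≈ 1.386, RHS = 2·ln(2) ≈ 1.386 → equal

Answer: Only at (2, 2)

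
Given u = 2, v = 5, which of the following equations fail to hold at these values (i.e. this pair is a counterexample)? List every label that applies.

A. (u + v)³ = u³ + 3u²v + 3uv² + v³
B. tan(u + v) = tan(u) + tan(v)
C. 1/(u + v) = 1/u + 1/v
Evaluating each claim at the given values:
A. LHS = 343, RHS = 343 → holds here (LHS = RHS)
B. LHS = tan(7) ≈ 0.8714, RHS = tan(5) + tan(2) ≈ -5.566 → fails here (LHS ≠ RHS)
C. LHS = 1/7, RHS = 7/10 → fails here (LHS ≠ RHS)

Answer: B, C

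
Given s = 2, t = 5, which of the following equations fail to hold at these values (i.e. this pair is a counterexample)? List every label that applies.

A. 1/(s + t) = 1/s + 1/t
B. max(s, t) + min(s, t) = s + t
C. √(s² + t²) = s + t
Evaluating each claim at the given values:
A. LHS = 1/7, RHS = 7/10 → fails here (LHS ≠ RHS)
B. LHS = 7, RHS = 7 → holds here (LHS = RHS)
C. LHS = √(29) ≈ 5.385, RHS = 7 → fails here (LHS ≠ RHS)

Answer: A, C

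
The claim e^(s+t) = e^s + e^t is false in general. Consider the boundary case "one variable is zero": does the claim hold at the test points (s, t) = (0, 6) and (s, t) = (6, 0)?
No, fails at both test points

At (0, 6): LHS = e^6 ≈ 403.4 ≠ RHS = 1 + e^6 ≈ 404.4
At (6, 0): LHS = e^6 ≈ 403.4 ≠ RHS = 1 + e^6 ≈ 404.4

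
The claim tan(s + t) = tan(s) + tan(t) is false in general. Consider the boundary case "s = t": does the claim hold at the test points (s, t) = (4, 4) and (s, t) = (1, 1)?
At (4, 4): LHS = tan(8) ≈ -6.8 ≠ RHS = 2·tan(4) ≈ 2.316
At (1, 1): LHS = tan(2) ≈ -2.185 ≠ RHS = 2·tan(1) ≈ 3.115

Answer: No, fails at both test points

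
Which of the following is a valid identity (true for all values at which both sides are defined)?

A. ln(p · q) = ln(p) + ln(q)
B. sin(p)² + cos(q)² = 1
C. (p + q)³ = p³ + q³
A

A: holds — e.g. at (1, 3), both sides equal ln(3) ≈ 1.099.
B: fails at (6, 7) — LHS = sin(6)² + cos(7)² ≈ 0.6464, RHS = 1.
C: fails at (2, 2) — LHS = 64, RHS = 16.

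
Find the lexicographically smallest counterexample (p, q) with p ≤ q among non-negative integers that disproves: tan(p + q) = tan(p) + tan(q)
At (0, 4): both sides equal tan(4) ≈ 1.158, so it holds there.
At (0, 5): both sides equal tan(5) ≈ -3.381, so it holds there.

Substituting (1, 1) into the claim:
LHS = tan(1 + 1) = tan(2) ≈ -2.185
RHS = tan(1) + tan(1) = 2·tan(1) ≈ 3.115

Since LHS ≠ RHS, this pair disproves the claim, and no lexicographically smaller pair (p ≤ q, non-negative integers) does.

For instance (2, 5) is also a counterexample (LHS = tan(7) ≈ 0.8714, RHS = tan(5) + tan(2) ≈ -5.566), but it's lexicographically larger.

Answer: (p, q) = (1, 1)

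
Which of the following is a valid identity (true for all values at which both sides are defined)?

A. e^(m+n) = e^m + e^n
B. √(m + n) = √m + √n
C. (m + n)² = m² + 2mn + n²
A: fails at (3, 7) — LHS = e^10 ≈ 22026.5, RHS = e^3 + e^7 ≈ 1117.
B: fails at (1, 2) — LHS = √(3) ≈ 1.732, RHS = 1 + √(2) ≈ 2.414.
C: holds — e.g. at (2, 4), both sides equal 36.

Answer: C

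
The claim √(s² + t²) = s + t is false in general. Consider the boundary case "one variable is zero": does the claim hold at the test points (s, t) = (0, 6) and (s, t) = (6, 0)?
At (0, 6): LHS = 6, RHS = 6 → equal
At (6, 0): LHS = 6, RHS = 6 → equal

So the claim does hold at both of these boundary points, even though it is not an identity.

Answer: Yes, holds at both test points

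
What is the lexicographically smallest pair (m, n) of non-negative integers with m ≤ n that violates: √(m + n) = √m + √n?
(m, n) = (1, 1)

Substituting (1, 1) into the claim:
LHS = √(1 + 1) = √(2) ≈ 1.414
RHS = √1 + √1 = 2

Since LHS ≠ RHS, this pair disproves the claim, and no lexicographically smaller pair (m ≤ n, non-negative integers) does.

For instance (2, 4) is also a counterexample (LHS = √(6) ≈ 2.449, RHS = √(2) + 2 ≈ 3.414), but it's lexicographically larger.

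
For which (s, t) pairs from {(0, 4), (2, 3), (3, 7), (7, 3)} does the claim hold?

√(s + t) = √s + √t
Testing each pair:
(0, 4): LHS = 2, RHS = 2 → holds
(2, 3): LHS = √(5) ≈ 2.236, RHS = √(2) + √(3) ≈ 3.146 → fails
(3, 7): LHS = √(10) ≈ 3.162, RHS = √(3) + √(7) ≈ 4.378 → fails
(7, 3): LHS = √(10) ≈ 3.162, RHS = √(3) + √(7) ≈ 4.378 → fails

1 of 4 pairs satisfies the claim.

Answer: (0, 4)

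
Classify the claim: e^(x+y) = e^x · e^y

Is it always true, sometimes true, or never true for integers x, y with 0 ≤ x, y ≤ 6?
The identity holds for every pair in the range. For instance at (x, y) = (4, 0): both sides equal e^4 ≈ 54.6.

Answer: Always true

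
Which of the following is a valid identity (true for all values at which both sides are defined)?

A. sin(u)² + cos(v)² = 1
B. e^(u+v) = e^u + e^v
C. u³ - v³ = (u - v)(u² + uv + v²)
C

A: fails at (1, 2) — LHS = cos(2)² + sin(1)² ≈ 0.8813, RHS = 1.
B: fails at (4, 5) — LHS = e^9 ≈ 8103, RHS = e^4 + e^5 ≈ 203.
C: holds — e.g. at (3, 4), both sides equal -37.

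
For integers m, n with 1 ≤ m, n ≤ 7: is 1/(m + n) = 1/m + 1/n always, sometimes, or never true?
The claim fails for every pair in the range. For instance at (m, n) = (6, 1): LHS = 1/7, RHS = 7/6.

Answer: Never true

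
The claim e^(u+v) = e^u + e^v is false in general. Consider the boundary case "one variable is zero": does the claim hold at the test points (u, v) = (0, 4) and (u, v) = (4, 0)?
At (0, 4): LHS = e^4 ≈ 54.6 ≠ RHS = 1 + e^4 ≈ 55.6
At (4, 0): LHS = e^4 ≈ 54.6 ≠ RHS = 1 + e^4 ≈ 55.6

Answer: No, fails at both test points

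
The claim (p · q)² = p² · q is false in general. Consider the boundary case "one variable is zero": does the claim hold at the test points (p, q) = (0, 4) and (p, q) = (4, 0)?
Yes, holds at both test points

At (0, 4): LHS = 0, RHS = 0 → equal
At (4, 0): LHS = 0, RHS = 0 → equal

So the claim does hold at both of these boundary points, even though it is not an identity.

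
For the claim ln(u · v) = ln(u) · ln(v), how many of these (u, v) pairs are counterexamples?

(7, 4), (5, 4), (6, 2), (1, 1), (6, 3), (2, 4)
Testing each pair:
(7, 4): LHS = ln(28) ≈ 3.332, RHS = ln(4)·ln(7) ≈ 2.698 → counterexample
(5, 4): LHS = ln(20) ≈ 2.996, RHS = ln(4)·ln(5) ≈ 2.231 → counterexample
(6, 2): LHS = ln(12) ≈ 2.485, RHS = ln(2)·ln(6) ≈ 1.242 → counterexample
(1, 1): LHS = 0, RHS = 0 → satisfies claim
(6, 3): LHS = ln(18) ≈ 2.89, RHS = ln(3)·ln(6) ≈ 1.968 → counterexample
(2, 4): LHS = ln(8) ≈ 2.079, RHS = ln(2)·ln(4) ≈ 0.9609 → counterexample

That makes 5 counterexamples.

Answer: 5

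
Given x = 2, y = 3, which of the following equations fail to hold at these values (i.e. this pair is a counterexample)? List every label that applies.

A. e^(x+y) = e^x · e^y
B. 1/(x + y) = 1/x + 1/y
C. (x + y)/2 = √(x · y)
B, C

Evaluating each claim at the given values:
A. LHS = e^5 ≈ 148.4, RHS = e^5 ≈ 148.4 → holds here (LHS = RHS)
B. LHS = 1/5, RHS = 5/6 → fails here (LHS ≠ RHS)
C. LHS = 5/2, RHS = √(6) ≈ 2.449 → fails here (LHS ≠ RHS)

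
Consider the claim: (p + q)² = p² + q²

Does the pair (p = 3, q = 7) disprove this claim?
Substituting p = 3, q = 7:
LHS = (3 + 7)² = 100
RHS = 3² + 7² = 58

Since LHS ≠ RHS, this pair disproves the claim.

Answer: Yes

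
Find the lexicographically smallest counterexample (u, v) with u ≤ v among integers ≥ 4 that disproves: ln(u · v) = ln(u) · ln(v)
Substituting (4, 4) into the claim:
LHS = ln(4 · 4) = ln(16) ≈ 2.773
RHS = ln(4) · ln(4) = ln(4)² ≈ 1.922

Since LHS ≠ RHS, this pair disproves the claim, and no lexicographically smaller pair (u ≤ v, integers ≥ 4) does.

For instance (5, 5) is also a counterexample (LHS = ln(25) ≈ 3.219, RHS = ln(5)² ≈ 2.59), but it's lexicographically larger.

Answer: (u, v) = (4, 4)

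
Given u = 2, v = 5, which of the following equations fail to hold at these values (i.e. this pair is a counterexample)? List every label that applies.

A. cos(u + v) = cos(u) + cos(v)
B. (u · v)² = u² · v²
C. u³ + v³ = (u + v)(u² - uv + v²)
Evaluating each claim at the given values:
A. LHS = cos(7) ≈ 0.7539, RHS = cos(2) + cos(5) ≈ -0.1325 → fails here (LHS ≠ RHS)
B. LHS = 100, RHS = 100 → holds here (LHS = RHS)
C. LHS = 133, RHS = 133 → holds here (LHS = RHS)

Answer: A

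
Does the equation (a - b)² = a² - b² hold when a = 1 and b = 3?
Fails

Substituting a = 1, b = 3:

LHS = (1 - 3)² = 4
RHS = 1² - 3² = -8

LHS ≠ RHS, so the equation does not hold at this point.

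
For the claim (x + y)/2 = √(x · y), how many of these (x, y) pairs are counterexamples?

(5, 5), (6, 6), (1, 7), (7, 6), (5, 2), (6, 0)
4

Testing each pair:
(5, 5): LHS = 5, RHS = 5 → satisfies claim
(6, 6): LHS = 6, RHS = 6 → satisfies claim
(1, 7): LHS = 4, RHS = √(7) ≈ 2.646 → counterexample
(7, 6): LHS = 13/2, RHS = √(42) ≈ 6.481 → counterexample
(5, 2): LHS = 7/2, RHS = √(10) ≈ 3.162 → counterexample
(6, 0): LHS = 3, RHS = 0 → counterexample

That makes 4 counterexamples.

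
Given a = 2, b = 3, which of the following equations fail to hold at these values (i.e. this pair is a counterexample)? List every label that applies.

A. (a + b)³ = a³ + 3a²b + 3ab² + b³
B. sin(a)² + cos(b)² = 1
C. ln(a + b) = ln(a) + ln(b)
Evaluating each claim at the given values:
A. LHS = 125, RHS = 125 → holds here (LHS = RHS)
B. LHS = sin(2)² + cos(3)² ≈ 1.807, RHS = 1 → fails here (LHS ≠ RHS)
C. LHS = ln(5) ≈ 1.609, RHS = ln(2) + ln(3) ≈ 1.792 → fails here (LHS ≠ RHS)

Answer: B, C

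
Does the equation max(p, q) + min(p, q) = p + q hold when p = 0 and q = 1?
Holds

Substituting p = 0, q = 1:

LHS = max(0, 1) + min(0, 1) = 1
RHS = 0 + 1 = 1

LHS = RHS, so the equation holds at this point.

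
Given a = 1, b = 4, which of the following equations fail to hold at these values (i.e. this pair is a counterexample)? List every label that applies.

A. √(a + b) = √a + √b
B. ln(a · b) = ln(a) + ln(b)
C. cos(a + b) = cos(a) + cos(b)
A, C

Evaluating each claim at the given values:
A. LHS = √(5) ≈ 2.236, RHS = 3 → fails here (LHS ≠ RHS)
B. LHS = ln(4) ≈ 1.386, RHS = ln(4) ≈ 1.386 → holds here (LHS = RHS)
C. LHS = cos(5) ≈ 0.2837, RHS = cos(4) + cos(1) ≈ -0.1133 → fails here (LHS ≠ RHS)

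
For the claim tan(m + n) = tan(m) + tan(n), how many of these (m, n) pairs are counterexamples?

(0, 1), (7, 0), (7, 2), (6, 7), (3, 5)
3

Testing each pair:
(0, 1): LHS = tan(1) ≈ 1.557, RHS = tan(1) ≈ 1.557 → satisfies claim
(7, 0): LHS = tan(7) ≈ 0.8714, RHS = tan(7) ≈ 0.8714 → satisfies claim
(7, 2): LHS = tan(9) ≈ -0.4523, RHS = tan(2) + tan(7) ≈ -1.314 → counterexample
(6, 7): LHS = tan(13) ≈ 0.463, RHS = tan(6) + tan(7) ≈ 0.5804 → counterexample
(3, 5): LHS = tan(8) ≈ -6.8, RHS = tan(5) + tan(3) ≈ -3.523 → counterexample

That makes 3 counterexamples.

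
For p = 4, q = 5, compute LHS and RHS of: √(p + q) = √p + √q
LHS = √(4 + 5) = 3
RHS = √4 + √5 = 2 + √(5) ≈ 4.236

LHS ≠ RHS (they differ by about 1.236), so the equation does not hold here.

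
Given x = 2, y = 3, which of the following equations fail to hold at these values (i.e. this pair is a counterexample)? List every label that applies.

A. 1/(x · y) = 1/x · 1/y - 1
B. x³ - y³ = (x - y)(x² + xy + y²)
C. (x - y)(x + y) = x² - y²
A

Evaluating each claim at the given values:
A. LHS = 1/6, RHS = -5/6 → fails here (LHS ≠ RHS)
B. LHS = -19, RHS = -19 → holds here (LHS = RHS)
C. LHS = -5, RHS = -5 → holds here (LHS = RHS)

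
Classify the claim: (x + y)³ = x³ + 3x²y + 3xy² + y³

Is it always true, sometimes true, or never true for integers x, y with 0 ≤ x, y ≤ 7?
Always true

The identity holds for every pair in the range. For instance at (x, y) = (1, 5): both sides equal 216.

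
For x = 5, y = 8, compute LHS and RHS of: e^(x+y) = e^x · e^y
LHS = e^(5+8) = e^13 ≈ 442413.4
RHS = e^5 · e^8 = e^13 ≈ 442413.4

LHS = RHS: the two sides agree.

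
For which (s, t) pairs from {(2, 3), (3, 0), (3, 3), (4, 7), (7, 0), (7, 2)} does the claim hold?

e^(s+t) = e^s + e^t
Testing each pair:
(2, 3): LHS = e^5 ≈ 148.4, RHS = e^2 + e^3 ≈ 27.47 → fails
(3, 0): LHS = e^3 ≈ 20.09, RHS = 1 + e^3 ≈ 21.09 → fails
(3, 3): LHS = e^6 ≈ 403.4, RHS = 2·e^3 ≈ 40.17 → fails
(4, 7): LHS = e^11 ≈ 59874.1, RHS = e^4 + e^7 ≈ 1151 → fails
(7, 0): LHS = e^7 ≈ 1097, RHS = 1 + e^7 ≈ 1098 → fails
(7, 2): LHS = e^9 ≈ 8103, RHS = e^2 + e^7 ≈ 1104 → fails

No pair satisfies the claim.

Answer: None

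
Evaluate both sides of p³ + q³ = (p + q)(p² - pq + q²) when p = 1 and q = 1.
LHS = 1³ + 1³ = 2
RHS = (1 + 1)(1² - 1·1 + 1²) = 2

LHS = RHS: the two sides agree.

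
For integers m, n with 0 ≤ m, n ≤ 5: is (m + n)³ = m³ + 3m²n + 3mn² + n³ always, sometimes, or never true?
Always true

The identity holds for every pair in the range. For instance at (m, n) = (5, 5): both sides equal 1000.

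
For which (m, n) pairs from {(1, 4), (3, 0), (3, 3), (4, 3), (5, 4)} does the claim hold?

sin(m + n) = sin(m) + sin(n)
(3, 0)

Testing each pair:
(1, 4): LHS = sin(5) ≈ -0.9589, RHS = sin(4) + sin(1) ≈ 0.08467 → fails
(3, 0): LHS = sin(3) ≈ 0.1411, RHS = sin(3) ≈ 0.1411 → holds
(3, 3): LHS = sin(6) ≈ -0.2794, RHS = 2·sin(3) ≈ 0.2822 → fails
(4, 3): LHS = sin(7) ≈ 0.657, RHS = sin(4) + sin(3) ≈ -0.6157 → fails
(5, 4): LHS = sin(9) ≈ 0.4121, RHS = sin(5) + sin(4) ≈ -1.716 → fails

1 of 5 pairs satisfies the claim.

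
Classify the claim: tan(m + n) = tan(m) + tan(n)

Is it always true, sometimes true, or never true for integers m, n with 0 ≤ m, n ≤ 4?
It holds at (m, n) = (2, 0) (both sides equal tan(2) ≈ -2.185), but fails at (m, n) = (4, 3) (LHS = tan(7) ≈ 0.8714, RHS = tan(3) + tan(4) ≈ 1.015).

Answer: Sometimes true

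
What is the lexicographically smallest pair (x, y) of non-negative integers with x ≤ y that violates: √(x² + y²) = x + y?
At (0, 2): both sides equal 2, so it holds there.
At (0, 5): both sides equal 5, so it holds there.

Substituting (1, 1) into the claim:
LHS = √(1² + 1²) = √(2) ≈ 1.414
RHS = 1 + 1 = 2

Since LHS ≠ RHS, this pair disproves the claim, and no lexicographically smaller pair (x ≤ y, non-negative integers) does.

For instance (5, 7) is also a counterexample (LHS = √(74) ≈ 8.602, RHS = 12), but it's lexicographically larger.

Answer: (x, y) = (1, 1)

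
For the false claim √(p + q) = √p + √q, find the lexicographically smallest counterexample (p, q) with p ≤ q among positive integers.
Substituting (1, 1) into the claim:
LHS = √(1 + 1) = √(2) ≈ 1.414
RHS = √1 + √1 = 2

Since LHS ≠ RHS, this pair disproves the claim, and no lexicographically smaller pair (p ≤ q, positive integers) does.

For instance (7, 8) is also a counterexample (LHS = √(15) ≈ 3.873, RHS = √(7) + 2·√(2) ≈ 5.474), but it's lexicographically larger.

Answer: (p, q) = (1, 1)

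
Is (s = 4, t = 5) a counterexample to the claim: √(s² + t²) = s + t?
Substituting s = 4, t = 5:
LHS = √(4² + 5²) = √(41) ≈ 6.403
RHS = 4 + 5 = 9

Since LHS ≠ RHS, this pair disproves the claim.

Answer: Yes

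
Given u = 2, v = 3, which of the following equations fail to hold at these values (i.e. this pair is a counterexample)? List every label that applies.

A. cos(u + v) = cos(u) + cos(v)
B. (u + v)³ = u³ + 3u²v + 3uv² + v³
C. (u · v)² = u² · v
A, C

Evaluating each claim at the given values:
A. LHS = cos(5) ≈ 0.2837, RHS = cos(3) + cos(2) ≈ -1.406 → fails here (LHS ≠ RHS)
B. LHS = 125, RHS = 125 → holds here (LHS = RHS)
C. LHS = 36, RHS = 12 → fails here (LHS ≠ RHS)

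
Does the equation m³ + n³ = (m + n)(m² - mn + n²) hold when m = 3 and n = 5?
Holds

Substituting m = 3, n = 5:

LHS = 3³ + 5³ = 152
RHS = (3 + 5)(3² - 3·5 + 5²) = 152

LHS = RHS, so the equation holds at this point.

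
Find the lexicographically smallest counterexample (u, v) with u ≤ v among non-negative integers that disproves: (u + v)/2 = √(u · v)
(u, v) = (0, 1)

Substituting (0, 1) into the claim:
LHS = (0 + 1)/2 = 1/2
RHS = √(0 · 1) = 0

Since LHS ≠ RHS, this pair disproves the claim, and no lexicographically smaller pair (u ≤ v, non-negative integers) does.

For instance (2, 7) is also a counterexample (LHS = 9/2, RHS = √(14) ≈ 3.742), but it's lexicographically larger.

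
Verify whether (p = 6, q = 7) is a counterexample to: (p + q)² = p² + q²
Substituting p = 6, q = 7:
LHS = (6 + 7)² = 169
RHS = 6² + 7² = 85

Since LHS ≠ RHS, this pair disproves the claim.

Answer: Yes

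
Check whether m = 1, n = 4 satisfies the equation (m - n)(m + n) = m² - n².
Substituting m = 1, n = 4:

LHS = (1 - 4)(1 + 4) = -15
RHS = 1² - 4² = -15

LHS = RHS, so the equation holds at this point.

Answer: Holds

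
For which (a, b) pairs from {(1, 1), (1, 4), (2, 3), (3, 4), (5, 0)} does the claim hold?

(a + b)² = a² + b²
(5, 0)

Testing each pair:
(1, 1): LHS = 4, RHS = 2 → fails
(1, 4): LHS = 25, RHS = 17 → fails
(2, 3): LHS = 25, RHS = 13 → fails
(3, 4): LHS = 49, RHS = 25 → fails
(5, 0): LHS = 25, RHS = 25 → holds

1 of 5 pairs satisfies the claim.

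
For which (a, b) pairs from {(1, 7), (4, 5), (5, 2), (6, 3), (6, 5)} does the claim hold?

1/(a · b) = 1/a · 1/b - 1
None

Testing each pair:
(1, 7): LHS = 1/7, RHS = -6/7 → fails
(4, 5): LHS = 1/20, RHS = -19/20 → fails
(5, 2): LHS = 1/10, RHS = -9/10 → fails
(6, 3): LHS = 1/18, RHS = -17/18 → fails
(6, 5): LHS = 1/30, RHS = -29/30 → fails

No pair satisfies the claim.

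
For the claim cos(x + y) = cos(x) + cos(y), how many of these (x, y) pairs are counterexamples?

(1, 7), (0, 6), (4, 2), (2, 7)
4

Testing each pair:
(1, 7): LHS = cos(8) ≈ -0.1455, RHS = cos(1) + cos(7) ≈ 1.294 → counterexample
(0, 6): LHS = cos(6) ≈ 0.9602, RHS = cos(6) + 1 ≈ 1.96 → counterexample
(4, 2): LHS = cos(6) ≈ 0.9602, RHS = cos(4) + cos(2) ≈ -1.07 → counterexample
(2, 7): LHS = cos(9) ≈ -0.9111, RHS = cos(2) + cos(7) ≈ 0.3378 → counterexample

That makes 4 counterexamples.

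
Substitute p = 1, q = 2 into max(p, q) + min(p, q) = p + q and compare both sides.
LHS = max(1, 2) + min(1, 2) = 3
RHS = 1 + 2 = 3

LHS = RHS: the two sides agree.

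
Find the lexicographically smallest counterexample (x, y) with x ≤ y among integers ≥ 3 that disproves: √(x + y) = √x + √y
(x, y) = (3, 3)

Substituting (3, 3) into the claim:
LHS = √(3 + 3) = √(6) ≈ 2.449
RHS = √3 + √3 = 2·√(3) ≈ 3.464

Since LHS ≠ RHS, this pair disproves the claim, and no lexicographically smaller pair (x ≤ y, integers ≥ 3) does.

For instance (4, 7) is also a counterexample (LHS = √(11) ≈ 3.317, RHS = 2 + √(7) ≈ 4.646), but it's lexicographically larger.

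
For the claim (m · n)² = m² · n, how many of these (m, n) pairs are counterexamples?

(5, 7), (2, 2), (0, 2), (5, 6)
3

Testing each pair:
(5, 7): LHS = 1225, RHS = 175 → counterexample
(2, 2): LHS = 16, RHS = 8 → counterexample
(0, 2): LHS = 0, RHS = 0 → satisfies claim
(5, 6): LHS = 900, RHS = 150 → counterexample

That makes 3 counterexamples.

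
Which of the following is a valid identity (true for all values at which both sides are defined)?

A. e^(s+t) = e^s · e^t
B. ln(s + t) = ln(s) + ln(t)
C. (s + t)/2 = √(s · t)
A: holds — e.g. at (1, 5), both sides equal e^6 ≈ 403.4.
B: fails at (2, 5) — LHS = ln(7) ≈ 1.946, RHS = ln(2) + ln(5) ≈ 2.303.
C: fails at (5, 8) — LHS = 13/2, RHS = 2·√(10) ≈ 6.325.

Answer: A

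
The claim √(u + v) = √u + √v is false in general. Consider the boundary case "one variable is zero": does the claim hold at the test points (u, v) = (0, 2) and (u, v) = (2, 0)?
At (0, 2): LHS = √(2) ≈ 1.414, RHS = √(2) ≈ 1.414 → equal
At (2, 0): LHS = √(2) ≈ 1.414, RHS = √(2) ≈ 1.414 → equal

So the claim does hold at both of these boundary points, even though it is not an identity.

Answer: Yes, holds at both test points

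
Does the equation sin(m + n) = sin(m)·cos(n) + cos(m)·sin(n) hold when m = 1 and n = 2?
Holds

Substituting m = 1, n = 2:

LHS = sin(1 + 2) = sin(3) ≈ 0.1411
RHS = sin(1)·cos(2) + cos(1)·sin(2) = sin(1)·cos(2) + sin(2)·cos(1) ≈ 0.1411

LHS = RHS, so the equation holds at this point.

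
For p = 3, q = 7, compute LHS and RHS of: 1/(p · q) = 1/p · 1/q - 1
LHS = 1/(3 · 7) = 1/21
RHS = 1/3 · 1/7 - 1 = -20/21

LHS ≠ RHS, so the equation does not hold here.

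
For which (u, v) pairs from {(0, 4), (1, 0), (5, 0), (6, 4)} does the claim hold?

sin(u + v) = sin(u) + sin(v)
(0, 4), (1, 0), (5, 0)

Testing each pair:
(0, 4): LHS = sin(4) ≈ -0.7568, RHS = sin(4) ≈ -0.7568 → holds
(1, 0): LHS = sin(1) ≈ 0.8415, RHS = sin(1) ≈ 0.8415 → holds
(5, 0): LHS = sin(5) ≈ -0.9589, RHS = sin(5) ≈ -0.9589 → holds
(6, 4): LHS = sin(10) ≈ -0.544, RHS = sin(4) + sin(6) ≈ -1.036 → fails

3 of 4 pairs satisfy the claim.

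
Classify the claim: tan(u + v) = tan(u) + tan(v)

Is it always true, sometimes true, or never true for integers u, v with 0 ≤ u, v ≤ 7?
Sometimes true

It holds at (u, v) = (0, 7) (both sides equal tan(7) ≈ 0.8714), but fails at (u, v) = (1, 5) (LHS = tan(6) ≈ -0.291, RHS = tan(5) + tan(1) ≈ -1.823).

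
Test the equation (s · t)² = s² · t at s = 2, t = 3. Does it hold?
Fails

Substituting s = 2, t = 3:

LHS = (2 · 3)² = 36
RHS = 2² · 3 = 12

LHS ≠ RHS, so the equation does not hold at this point.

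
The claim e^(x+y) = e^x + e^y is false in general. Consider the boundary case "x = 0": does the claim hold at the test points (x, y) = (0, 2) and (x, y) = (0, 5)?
No, fails at both test points

At (0, 2): LHS = e^2 ≈ 7.389 ≠ RHS = 1 + e^2 ≈ 8.389
At (0, 5): LHS = e^5 ≈ 148.4 ≠ RHS = 1 + e^5 ≈ 149.4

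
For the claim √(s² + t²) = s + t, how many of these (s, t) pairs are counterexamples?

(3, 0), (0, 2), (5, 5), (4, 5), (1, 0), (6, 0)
Testing each pair:
(3, 0): LHS = 3, RHS = 3 → satisfies claim
(0, 2): LHS = 2, RHS = 2 → satisfies claim
(5, 5): LHS = 5·√(2) ≈ 7.071, RHS = 10 → counterexample
(4, 5): LHS = √(41) ≈ 6.403, RHS = 9 → counterexample
(1, 0): LHS = 1, RHS = 1 → satisfies claim
(6, 0): LHS = 6, RHS = 6 → satisfies claim

That makes 2 counterexamples.

Answer: 2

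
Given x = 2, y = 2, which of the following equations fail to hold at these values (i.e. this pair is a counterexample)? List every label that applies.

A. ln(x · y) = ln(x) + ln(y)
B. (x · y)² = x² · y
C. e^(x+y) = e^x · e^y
B

Evaluating each claim at the given values:
A. LHS = ln(4) ≈ 1.386, RHS = 2·ln(2) ≈ 1.386 → holds here (LHS = RHS)
B. LHS = 16, RHS = 8 → fails here (LHS ≠ RHS)
C. LHS = e^4 ≈ 54.6, RHS = e^4 ≈ 54.6 → holds here (LHS = RHS)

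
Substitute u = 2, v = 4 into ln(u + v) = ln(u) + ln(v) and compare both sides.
LHS = ln(2 + 4) = ln(6) ≈ 1.792
RHS = ln(2) + ln(4) ≈ 2.079

LHS ≠ RHS (they differ by about 0.2877), so the equation does not hold here.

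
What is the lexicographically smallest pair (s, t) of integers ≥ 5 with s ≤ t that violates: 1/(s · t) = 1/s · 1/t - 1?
(s, t) = (5, 5)

Substituting (5, 5) into the claim:
LHS = 1/(5 · 5) = 1/25
RHS = 1/5 · 1/5 - 1 = -24/25

Since LHS ≠ RHS, this pair disproves the claim, and no lexicographically smaller pair (s ≤ t, integers ≥ 5) does.

For instance (9, 10) is also a counterexample (LHS = 1/90, RHS = -89/90), but it's lexicographically larger.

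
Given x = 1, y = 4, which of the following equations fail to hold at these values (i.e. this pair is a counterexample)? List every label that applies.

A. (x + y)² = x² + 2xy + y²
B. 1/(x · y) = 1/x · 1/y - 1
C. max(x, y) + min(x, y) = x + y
B

Evaluating each claim at the given values:
A. LHS = 25, RHS = 25 → holds here (LHS = RHS)
B. LHS = 1/4, RHS = -3/4 → fails here (LHS ≠ RHS)
C. LHS = 5, RHS = 5 → holds here (LHS = RHS)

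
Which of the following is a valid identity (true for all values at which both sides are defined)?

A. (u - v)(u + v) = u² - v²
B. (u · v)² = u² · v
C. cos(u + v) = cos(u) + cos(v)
A

A: holds — e.g. at (3, 4), both sides equal -7.
B: fails at (1, 4) — LHS = 16, RHS = 4.
C: fails at (3, 3) — LHS = cos(6) ≈ 0.9602, RHS = 2·cos(3) ≈ -1.98.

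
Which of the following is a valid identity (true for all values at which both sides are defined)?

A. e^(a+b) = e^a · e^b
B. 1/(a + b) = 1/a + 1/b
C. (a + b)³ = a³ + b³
A

A: holds — e.g. at (2, 3), both sides equal e^5 ≈ 148.4.
B: fails at (3, 7) — LHS = 1/10, RHS = 10/21.
C: fails at (4, 6) — LHS = 1000, RHS = 280.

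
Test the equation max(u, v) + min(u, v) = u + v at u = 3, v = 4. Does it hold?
Substituting u = 3, v = 4:

LHS = max(3, 4) + min(3, 4) = 7
RHS = 3 + 4 = 7

LHS = RHS, so the equation holds at this point.

Answer: Holds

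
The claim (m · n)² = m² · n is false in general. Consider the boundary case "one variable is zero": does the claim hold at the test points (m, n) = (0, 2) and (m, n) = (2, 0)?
Yes, holds at both test points

At (0, 2): LHS = 0, RHS = 0 → equal
At (2, 0): LHS = 0, RHS = 0 → equal

So the claim does hold at both of these boundary points, even though it is not an identity.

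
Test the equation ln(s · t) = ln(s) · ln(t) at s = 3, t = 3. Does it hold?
Fails

Substituting s = 3, t = 3:

LHS = ln(3 · 3) = ln(9) ≈ 2.197
RHS = ln(3) · ln(3) = ln(3)² ≈ 1.207

LHS ≠ RHS, so the equation does not hold at this point.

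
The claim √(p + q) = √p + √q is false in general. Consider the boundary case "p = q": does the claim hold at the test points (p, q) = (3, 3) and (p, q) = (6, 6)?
At (3, 3): LHS = √(6) ≈ 2.449 ≠ RHS = 2·√(3) ≈ 3.464
At (6, 6): LHS = 2·√(3) ≈ 3.464 ≠ RHS = 2·√(6) ≈ 4.899

Answer: No, fails at both test points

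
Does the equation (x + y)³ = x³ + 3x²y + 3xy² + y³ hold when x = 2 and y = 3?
Holds

Substituting x = 2, y = 3:

LHS = (2 + 3)³ = 125
RHS = 2³ + 3·2²·3 + 3·2·3² + 3³ = 125

LHS = RHS, so the equation holds at this point.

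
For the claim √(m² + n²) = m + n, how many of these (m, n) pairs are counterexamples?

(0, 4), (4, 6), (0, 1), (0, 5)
1

Testing each pair:
(0, 4): LHS = 4, RHS = 4 → satisfies claim
(4, 6): LHS = 2·√(13) ≈ 7.211, RHS = 10 → counterexample
(0, 1): LHS = 1, RHS = 1 → satisfies claim
(0, 5): LHS = 5, RHS = 5 → satisfies claim

That makes 1 counterexample.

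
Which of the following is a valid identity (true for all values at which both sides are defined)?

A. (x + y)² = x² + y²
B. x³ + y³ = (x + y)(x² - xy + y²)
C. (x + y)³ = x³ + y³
B

A: fails at (2, 2) — LHS = 16, RHS = 8.
B: holds — e.g. at (1, 4), both sides equal 65.
C: fails at (4, 6) — LHS = 1000, RHS = 280.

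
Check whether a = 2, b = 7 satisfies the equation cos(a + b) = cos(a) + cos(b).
Substituting a = 2, b = 7:

LHS = cos(2 + 7) = cos(9) ≈ -0.9111
RHS = cos(2) + cos(7) ≈ 0.3378

LHS ≠ RHS, so the equation does not hold at this point.

Answer: Fails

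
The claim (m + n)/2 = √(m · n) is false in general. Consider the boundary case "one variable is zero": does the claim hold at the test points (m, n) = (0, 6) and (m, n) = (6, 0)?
No, fails at both test points

At (0, 6): LHS = 3 ≠ RHS = 0
At (6, 0): LHS = 3 ≠ RHS = 0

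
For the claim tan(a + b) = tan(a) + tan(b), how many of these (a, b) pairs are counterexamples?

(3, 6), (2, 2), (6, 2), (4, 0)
3

Testing each pair:
(3, 6): LHS = tan(9) ≈ -0.4523, RHS = tan(6) + tan(3) ≈ -0.4336 → counterexample
(2, 2): LHS = tan(4) ≈ 1.158, RHS = 2·tan(2) ≈ -4.37 → counterexample
(6, 2): LHS = tan(8) ≈ -6.8, RHS = tan(2) + tan(6) ≈ -2.476 → counterexample
(4, 0): LHS = tan(4) ≈ 1.158, RHS = tan(4) ≈ 1.158 → satisfies claim

That makes 3 counterexamples.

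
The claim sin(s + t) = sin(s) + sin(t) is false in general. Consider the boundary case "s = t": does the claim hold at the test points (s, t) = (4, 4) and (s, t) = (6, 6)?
At (4, 4): LHS = sin(8) ≈ 0.9894 ≠ RHS = 2·sin(4) ≈ -1.514
At (6, 6): LHS = sin(12) ≈ -0.5366 ≠ RHS = 2·sin(6) ≈ -0.5588

Answer: No, fails at both test points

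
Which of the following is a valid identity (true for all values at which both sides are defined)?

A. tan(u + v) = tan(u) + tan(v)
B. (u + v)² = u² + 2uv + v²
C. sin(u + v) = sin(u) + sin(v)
B

A: fails at (2, 7) — LHS = tan(9) ≈ -0.4523, RHS = tan(2) + tan(7) ≈ -1.314.
B: holds — e.g. at (3, 3), both sides equal 36.
C: fails at (3, 4) — LHS = sin(7) ≈ 0.657, RHS = sin(4) + sin(3) ≈ -0.6157.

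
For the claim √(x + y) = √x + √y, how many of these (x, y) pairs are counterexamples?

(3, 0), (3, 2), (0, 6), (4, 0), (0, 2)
Testing each pair:
(3, 0): LHS = √(3) ≈ 1.732, RHS = √(3) ≈ 1.732 → satisfies claim
(3, 2): LHS = √(5) ≈ 2.236, RHS = √(2) + √(3) ≈ 3.146 → counterexample
(0, 6): LHS = √(6) ≈ 2.449, RHS = √(6) ≈ 2.449 → satisfies claim
(4, 0): LHS = 2, RHS = 2 → satisfies claim
(0, 2): LHS = √(2) ≈ 1.414, RHS = √(2) ≈ 1.414 → satisfies claim

That makes 1 counterexample.

Answer: 1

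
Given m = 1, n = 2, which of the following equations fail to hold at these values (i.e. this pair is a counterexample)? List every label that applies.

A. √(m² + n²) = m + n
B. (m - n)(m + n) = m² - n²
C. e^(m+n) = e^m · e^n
A

Evaluating each claim at the given values:
A. LHS = √(5) ≈ 2.236, RHS = 3 → fails here (LHS ≠ RHS)
B. LHS = -3, RHS = -3 → holds here (LHS = RHS)
C. LHS = e^3 ≈ 20.09, RHS = e^3 ≈ 20.09 → holds here (LHS = RHS)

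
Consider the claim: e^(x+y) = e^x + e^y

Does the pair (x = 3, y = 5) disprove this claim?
Yes

Substituting x = 3, y = 5:
LHS = e^(3+5) = e^8 ≈ 2981
RHS = e^3 + e^5 ≈ 168.5

Since LHS ≠ RHS, this pair disproves the claim.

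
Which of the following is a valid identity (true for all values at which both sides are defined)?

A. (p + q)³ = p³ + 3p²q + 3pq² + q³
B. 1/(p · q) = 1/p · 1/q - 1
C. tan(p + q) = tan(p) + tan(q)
A

A: holds — e.g. at (5, 5), both sides equal 1000.
B: fails at (6, 7) — LHS = 1/42, RHS = -41/42.
C: fails at (1, 1) — LHS = tan(2) ≈ -2.185, RHS = 2·tan(1) ≈ 3.115.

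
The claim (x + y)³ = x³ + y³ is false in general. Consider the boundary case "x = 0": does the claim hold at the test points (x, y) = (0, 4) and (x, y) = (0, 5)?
Yes, holds at both test points

At (0, 4): LHS = 64, RHS = 64 → equal
At (0, 5): LHS = 125, RHS = 125 → equal

So the claim does hold at both of these boundary points, even though it is not an identity.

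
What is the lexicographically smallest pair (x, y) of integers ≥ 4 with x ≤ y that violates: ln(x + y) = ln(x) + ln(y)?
(x, y) = (4, 4)

Substituting (4, 4) into the claim:
LHS = ln(4 + 4) = ln(8) ≈ 2.079
RHS = ln(4) + ln(4) = 2·ln(4) ≈ 2.773

Since LHS ≠ RHS, this pair disproves the claim, and no lexicographically smaller pair (x ≤ y, integers ≥ 4) does.

For instance (4, 10) is also a counterexample (LHS = ln(14) ≈ 2.639, RHS = ln(4) + ln(10) ≈ 3.689), but it's lexicographically larger.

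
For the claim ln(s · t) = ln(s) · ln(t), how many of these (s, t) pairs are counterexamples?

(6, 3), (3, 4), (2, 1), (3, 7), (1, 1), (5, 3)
Testing each pair:
(6, 3): LHS = ln(18) ≈ 2.89, RHS = ln(3)·ln(6) ≈ 1.968 → counterexample
(3, 4): LHS = ln(12) ≈ 2.485, RHS = ln(3)·ln(4) ≈ 1.523 → counterexample
(2, 1): LHS = ln(2) ≈ 0.6931, RHS = 0 → counterexample
(3, 7): LHS = ln(21) ≈ 3.045, RHS = ln(3)·ln(7) ≈ 2.138 → counterexample
(1, 1): LHS = 0, RHS = 0 → satisfies claim
(5, 3): LHS = ln(15) ≈ 2.708, RHS = ln(3)·ln(5) ≈ 1.768 → counterexample

That makes 5 counterexamples.

Answer: 5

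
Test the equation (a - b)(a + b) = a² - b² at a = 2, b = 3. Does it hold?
Substituting a = 2, b = 3:

LHS = (2 - 3)(2 + 3) = -5
RHS = 2² - 3² = -5

LHS = RHS, so the equation holds at this point.

Answer: Holds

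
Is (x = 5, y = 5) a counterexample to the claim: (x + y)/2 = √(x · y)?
Substituting x = 5, y = 5:
LHS = (5 + 5)/2 = 5
RHS = √(5 · 5) = 5

The sides agree, so this pair does not disprove the claim.

Answer: No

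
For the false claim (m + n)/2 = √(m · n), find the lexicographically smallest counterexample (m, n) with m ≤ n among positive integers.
Substituting (1, 2) into the claim:
LHS = (1 + 2)/2 = 3/2
RHS = √(1 · 2) = √(2) ≈ 1.414

Since LHS ≠ RHS, this pair disproves the claim, and no lexicographically smaller pair (m ≤ n, positive integers) does.

For instance (4, 5) is also a counterexample (LHS = 9/2, RHS = 2·√(5) ≈ 4.472), but it's lexicographically larger.

Answer: (m, n) = (1, 2)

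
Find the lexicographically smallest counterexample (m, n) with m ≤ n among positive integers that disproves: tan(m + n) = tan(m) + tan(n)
(m, n) = (1, 1)

Substituting (1, 1) into the claim:
LHS = tan(1 + 1) = tan(2) ≈ -2.185
RHS = tan(1) + tan(1) = 2·tan(1) ≈ 3.115

Since LHS ≠ RHS, this pair disproves the claim, and no lexicographically smaller pair (m ≤ n, positive integers) does.

For instance (3, 4) is also a counterexample (LHS = tan(7) ≈ 0.8714, RHS = tan(3) + tan(4) ≈ 1.015), but it's lexicographically larger.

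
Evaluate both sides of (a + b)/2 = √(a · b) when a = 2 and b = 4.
LHS = (2 + 4)/2 = 3
RHS = √(2 · 4) = 2·√(2) ≈ 2.828

LHS ≠ RHS (they differ by about 0.1716), so the equation does not hold here.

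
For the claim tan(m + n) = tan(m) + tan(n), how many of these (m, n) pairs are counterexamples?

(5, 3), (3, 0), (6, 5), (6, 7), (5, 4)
Testing each pair:
(5, 3): LHS = tan(8) ≈ -6.8, RHS = tan(5) + tan(3) ≈ -3.523 → counterexample
(3, 0): LHS = tan(3) ≈ -0.1425, RHS = tan(3) ≈ -0.1425 → satisfies claim
(6, 5): LHS = tan(11) ≈ -226, RHS = tan(5) + tan(6) ≈ -3.672 → counterexample
(6, 7): LHS = tan(13) ≈ 0.463, RHS = tan(6) + tan(7) ≈ 0.5804 → counterexample
(5, 4): LHS = tan(9) ≈ -0.4523, RHS = tan(5) + tan(4) ≈ -2.223 → counterexample

That makes 4 counterexamples.

Answer: 4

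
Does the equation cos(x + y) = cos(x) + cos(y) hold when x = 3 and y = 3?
Substituting x = 3, y = 3:

LHS = cos(3 + 3) = cos(6) ≈ 0.9602
RHS = cos(3) + cos(3) = 2·cos(3) ≈ -1.98

LHS ≠ RHS, so the equation does not hold at this point.

Answer: Fails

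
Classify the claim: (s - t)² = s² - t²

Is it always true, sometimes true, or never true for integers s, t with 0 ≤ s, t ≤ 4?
It holds at (s, t) = (0, 0) (both sides equal 0), but fails at (s, t) = (3, 4) (LHS = 1, RHS = -7).

Answer: Sometimes true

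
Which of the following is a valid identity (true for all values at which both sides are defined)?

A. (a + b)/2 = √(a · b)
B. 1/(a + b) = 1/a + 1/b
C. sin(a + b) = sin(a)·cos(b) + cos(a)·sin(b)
C

A: fails at (1, 3) — LHS = 2, RHS = √(3) ≈ 1.732.
B: fails at (4, 5) — LHS = 1/9, RHS = 9/20.
C: holds — e.g. at (2, 4), both sides equal sin(6) ≈ -0.2794.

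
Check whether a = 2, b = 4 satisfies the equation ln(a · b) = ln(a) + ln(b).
Holds

Substituting a = 2, b = 4:

LHS = ln(2 · 4) = ln(8) ≈ 2.079
RHS = ln(2) + ln(4) ≈ 2.079

LHS = RHS, so the equation holds at this point.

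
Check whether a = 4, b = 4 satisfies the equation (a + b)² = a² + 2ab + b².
Substituting a = 4, b = 4:

LHS = (4 + 4)² = 64
RHS = 4² + 2·4·4 + 4² = 64

LHS = RHS, so the equation holds at this point.

Answer: Holds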